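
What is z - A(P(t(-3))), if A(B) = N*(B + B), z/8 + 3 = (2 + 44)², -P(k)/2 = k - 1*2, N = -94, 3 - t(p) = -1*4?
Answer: 15024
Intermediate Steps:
t(p) = 7 (t(p) = 3 - (-1)*4 = 3 - 1*(-4) = 3 + 4 = 7)
P(k) = 4 - 2*k (P(k) = -2*(k - 1*2) = -2*(k - 2) = -2*(-2 + k) = 4 - 2*k)
z = 16904 (z = -24 + 8*(2 + 44)² = -24 + 8*46² = -24 + 8*2116 = -24 + 16928 = 16904)
A(B) = -188*B (A(B) = -94*(B + B) = -188*B)
z - A(P(t(-3))) = 16904 - (-188)*(4 - 2*7) = 16904 - (-188)*(4 - 14) = 16904 - (-188)*(-10) = 16904 - 1*1880 = 16904 - 1880 = 15024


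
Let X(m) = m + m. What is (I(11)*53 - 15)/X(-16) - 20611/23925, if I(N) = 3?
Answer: -256547/47850 ≈ -5.3615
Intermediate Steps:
X(m) = 2*m
(I(11)*53 - 15)/X(-16) - 20611/23925 = (3*53 - 15)/((2*(-16))) - 20611/23925 = (159 - 15)/(-32) - 20611*1/23925 = 144*(-1/32) - 20611/23925 = -9/2 - 20611/23925 = -256547/47850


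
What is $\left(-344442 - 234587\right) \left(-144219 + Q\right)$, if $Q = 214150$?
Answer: $-40492076999$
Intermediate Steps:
$\left(-344442 - 234587\right) \left(-144219 + Q\right) = \left(-344442 - 234587\right) \left(-144219 + 214150\right) = \left(-579029\right) 69931 = -40492076999$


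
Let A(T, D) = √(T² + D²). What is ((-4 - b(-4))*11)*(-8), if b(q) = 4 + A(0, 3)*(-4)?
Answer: -352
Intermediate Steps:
A(T, D) = √(D² + T²)
b(q) = -8 (b(q) = 4 + √(3² + 0²)*(-4) = 4 + √(9 + 0)*(-4) = 4 + √9*(-4) = 4 + 3*(-4) = 4 - 12 = -8)
((-4 - b(-4))*11)*(-8) = ((-4 - 1*(-8))*11)*(-8) = ((-4 + 8)*11)*(-8) = (4*11)*(-8) = 44*(-8) = -352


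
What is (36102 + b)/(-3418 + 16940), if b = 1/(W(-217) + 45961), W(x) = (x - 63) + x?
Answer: 1641341329/614764208 ≈ 2.6699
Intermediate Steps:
W(x) = -63 + 2*x (W(x) = (-63 + x) + x = -63 + 2*x)
b = 1/45464 (b = 1/((-63 + 2*(-217)) + 45961) = 1/((-63 - 434) + 45961) = 1/(-497 + 45961) = 1/45464 ≈ 2.1995e-5)
(36102 + b)/(-3418 + 16940) = (36102 + 1/45464)/(-3418 + 16940) = (1641341329/45464)/13522 = (1641341329/45464)*(1/13522) = 1641341329/614764208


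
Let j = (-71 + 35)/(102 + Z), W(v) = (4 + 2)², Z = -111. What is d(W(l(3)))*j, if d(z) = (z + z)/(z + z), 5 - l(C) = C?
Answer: 4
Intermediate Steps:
l(C) = 5 - C
W(v) = 36 (W(v) = 6² = 36)
d(z) = 1 (d(z) = (2*z)/((2*z)) = (2*z)*(1/(2*z)) = 1)
j = 4 (j = (-71 + 35)/(102 - 111) = -36/(-9) = -36*(-⅑) = 4)
d(W(l(3)))*j = 1*4 = 4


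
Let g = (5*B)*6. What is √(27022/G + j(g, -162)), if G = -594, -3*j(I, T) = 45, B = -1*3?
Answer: I*√592878/99 ≈ 7.7776*I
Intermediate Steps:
B = -3
g = -90 (g = (5*(-3))*6 = -15*6 = -90)
j(I, T) = -15 (j(I, T) = -⅓*45 = -15)
√(27022/G + j(g, -162)) = √(27022/(-594) - 15) = √(27022*(-1/594) - 15) = √(-13511/297 - 15) = √(-17966/297) = I*√592878/99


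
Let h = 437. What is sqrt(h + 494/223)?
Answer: sqrt(21841735)/223 ≈ 20.957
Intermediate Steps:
sqrt(h + 494/223) = sqrt(437 + 494/223) = sqrt(97945/223) = sqrt(21841735)/223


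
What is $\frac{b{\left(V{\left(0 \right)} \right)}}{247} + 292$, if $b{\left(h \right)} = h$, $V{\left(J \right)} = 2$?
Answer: $\frac{72126}{247} \approx 292.01$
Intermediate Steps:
$\frac{b{\left(V{\left(0 \right)} \right)}}{247} + 292 = \frac{2}{247} + 292 = \frac{72126}{247}$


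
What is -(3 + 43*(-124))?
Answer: 5329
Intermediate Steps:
-(3 + 43*(-124)) = -(3 - 5332) = -1*(-5329) = 5329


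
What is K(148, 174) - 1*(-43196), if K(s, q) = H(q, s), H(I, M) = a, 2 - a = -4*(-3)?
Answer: 43186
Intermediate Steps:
a = -10 (a = 2 - (-4)*(-3) = 2 - 1*12 = 2 - 12 = -10)
H(I, M) = -10
K(s, q) = -10
K(148, 174) - 1*(-43196) = -10 - 1*(-43196) = -10 + 43196 = 43186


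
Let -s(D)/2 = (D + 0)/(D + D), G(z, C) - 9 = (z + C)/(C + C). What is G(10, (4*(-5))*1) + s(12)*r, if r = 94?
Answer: -339/4 ≈ -84.750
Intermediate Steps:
G(z, C) = 9 + (C + z)/(2*C) (G(z, C) = 9 + (z + C)/(C + C) = 9 + (C + z)/((2*C)) = 9 + (C + z)*(1/(2*C)) = 9 + (C + z)/(2*C))
s(D) = -1 (s(D) = -2*(D + 0)/(D + D) = -2*D/(2*D) = -2*D*1/(2*D) = -2*1/2 = -1)
G(10, (4*(-5))*1) + s(12)*r = (10 + 19*((4*(-5))*1))/(2*(((4*(-5))*1))) - 1*94 = (10 + 19*(-20*1))/(2*((-20*1))) - 94 = (1/2)*(10 + 19*(-20))/(-20) - 94 = (1/2)*(-1/20)*(10 - 380) - 94 = (1/2)*(-1/20)*(-370) - 94 = 37/4 - 94 = -339/4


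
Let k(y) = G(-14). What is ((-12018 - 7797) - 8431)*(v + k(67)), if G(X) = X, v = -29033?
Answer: 820461562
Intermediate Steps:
k(y) = -14
((-12018 - 7797) - 8431)*(v + k(67)) = ((-12018 - 7797) - 8431)*(-29033 - 14) = (-19815 - 8431)*(-29047) = -28246*(-29047) = 820461562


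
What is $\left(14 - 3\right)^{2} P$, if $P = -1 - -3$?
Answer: $242$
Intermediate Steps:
$P = 2$ ($P = -1 + 3 = 2$)
$\left(14 - 3\right)^{2} P = \left(14 - 3\right)^{2} \cdot 2 = 11^{2} \cdot 2 = 121 \cdot 2 = 242$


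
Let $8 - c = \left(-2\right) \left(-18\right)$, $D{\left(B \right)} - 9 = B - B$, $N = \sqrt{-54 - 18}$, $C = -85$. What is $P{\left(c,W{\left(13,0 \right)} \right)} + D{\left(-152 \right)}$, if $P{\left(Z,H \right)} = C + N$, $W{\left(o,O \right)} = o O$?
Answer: $-76 + 6 i \sqrt{2} \approx -76.0 + 8.4853 i$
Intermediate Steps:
$N = 6 i \sqrt{2}$ ($N = \sqrt{-72} = 6 i \sqrt{2} \approx 8.4853 i$)
$W{\left(o,O \right)} = O o$
$D{\left(B \right)} = 9$ ($D{\left(B \right)} = 9 + \left(B - B\right) = 9 + 0 = 9$)
$c = -28$ ($c = 8 - \left(-2\right) \left(-18\right) = 8 - 36 = -28$)
$P{\left(Z,H \right)} = -85 + 6 i \sqrt{2}$
$P{\left(c,W{\left(13,0 \right)} \right)} + D{\left(-152 \right)} = \left(-85 + 6 i \sqrt{2}\right) + 9 = -76 + 6 i \sqrt{2}$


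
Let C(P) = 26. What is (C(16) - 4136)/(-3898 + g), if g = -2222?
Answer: 137/204 ≈ 0.67157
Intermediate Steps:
(C(16) - 4136)/(-3898 + g) = (26 - 4136)/(-3898 - 2222) = -4110/(-6120) = -4110*(-1/6120) = 137/204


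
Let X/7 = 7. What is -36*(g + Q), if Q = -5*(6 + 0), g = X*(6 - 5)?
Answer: -684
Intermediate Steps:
X = 49 (X = 7*7 = 49)
g = 49 (g = 49*(6 - 5) = 49*1 = 49)
Q = -30 (Q = -5*6 = -30)
-36*(g + Q) = -36*(49 - 30) = -36*19 = -684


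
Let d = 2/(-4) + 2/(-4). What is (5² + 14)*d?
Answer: -39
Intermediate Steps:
d = -1 (d = 2*(-¼) + 2*(-¼) = -½ - ½ = -1)
(5² + 14)*d = (5² + 14)*(-1) = (25 + 14)*(-1) = 39*(-1) = -39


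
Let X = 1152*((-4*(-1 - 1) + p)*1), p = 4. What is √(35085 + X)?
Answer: √48909 ≈ 221.15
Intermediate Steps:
X = 13824 (X = 1152*((-4*(-1 - 1) + 4)*1) = 1152*((-4*(-2) + 4)*1) = 1152*((8 + 4)*1) = 1152*(12*1) = 1152*12 = 13824)
√(35085 + X) = √(35085 + 13824) = √48909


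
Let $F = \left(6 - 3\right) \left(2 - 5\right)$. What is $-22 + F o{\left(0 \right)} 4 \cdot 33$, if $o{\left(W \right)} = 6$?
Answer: $-7150$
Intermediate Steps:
$F = -9$ ($F = 3 \left(-3\right) = -9$)
$-22 + F o{\left(0 \right)} 4 \cdot 33 = -22 + \left(-9\right) 6 \cdot 4 \cdot 33 = -22 + \left(-54\right) 4 \cdot 33 = -22 - 7128 = -7150$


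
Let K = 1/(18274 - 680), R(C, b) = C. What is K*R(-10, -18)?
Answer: -5/8797 ≈ -0.00056838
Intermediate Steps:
K = 1/17594 ≈ 5.6838e-5
K*R(-10, -18) = (1/17594)*(-10) = -5/8797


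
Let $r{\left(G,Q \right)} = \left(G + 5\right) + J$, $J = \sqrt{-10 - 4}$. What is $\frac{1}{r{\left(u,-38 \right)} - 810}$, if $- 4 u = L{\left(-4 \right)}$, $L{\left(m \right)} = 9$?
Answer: $- \frac{12916}{10426665} - \frac{16 i \sqrt{14}}{10426665} \approx -0.0012387 - 5.7417 \cdot 10^{-6} i$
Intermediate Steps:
$J = i \sqrt{14}$ ($J = \sqrt{-14} = i \sqrt{14} \approx 3.7417 i$)
$u = - \frac{9}{4}$ ($u = \left(- \frac{1}{4}\right) 9 = - \frac{9}{4} \approx -2.25$)
$r{\left(G,Q \right)} = 5 + G + i \sqrt{14}$ ($r{\left(G,Q \right)} = \left(G + 5\right) + i \sqrt{14} = \left(5 + G\right) + i \sqrt{14} = 5 + G + i \sqrt{14}$)
$\frac{1}{r{\left(u,-38 \right)} - 810} = \frac{1}{\left(5 - \frac{9}{4} + i \sqrt{14}\right) - 810} = \frac{1}{\left(\frac{11}{4} + i \sqrt{14}\right) - 810} = \frac{1}{- \frac{3229}{4} + i \sqrt{14}}$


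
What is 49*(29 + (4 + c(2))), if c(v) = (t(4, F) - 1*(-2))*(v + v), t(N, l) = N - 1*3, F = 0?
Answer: 2205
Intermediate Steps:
t(N, l) = -3 + N (t(N, l) = N - 3 = -3 + N)
c(v) = 6*v (c(v) = ((-3 + 4) - 1*(-2))*(v + v) = (1 + 2)*(2*v) = 3*(2*v) = 6*v)
49*(29 + (4 + c(2))) = 49*(29 + (4 + 6*2)) = 49*(29 + (4 + 12)) = 49*(29 + 16) = 49*45 = 2205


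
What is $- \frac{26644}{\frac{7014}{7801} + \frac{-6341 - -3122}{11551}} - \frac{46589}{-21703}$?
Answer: $- \frac{52103553948232177}{1213356023385} \approx -42942.0$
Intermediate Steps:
$- \frac{26644}{\frac{7014}{7801} + \frac{-6341 - -3122}{11551}} - \frac{46589}{-21703} = - \frac{26644}{7014 \cdot \frac{1}{7801} + \left(-6341 + 3122\right) \frac{1}{11551}} - - \frac{46589}{21703} = - \frac{26644}{\frac{7014}{7801} - \frac{3219}{11551}} + \frac{46589}{21703} = - \frac{26644}{\frac{55907295}{90109351}} + \frac{46589}{21703} = \left(-26644\right) \frac{90109351}{55907295} + \frac{46589}{21703} = - \frac{2400873548044}{55907295} + \frac{46589}{21703} = - \frac{52103553948232177}{1213356023385}$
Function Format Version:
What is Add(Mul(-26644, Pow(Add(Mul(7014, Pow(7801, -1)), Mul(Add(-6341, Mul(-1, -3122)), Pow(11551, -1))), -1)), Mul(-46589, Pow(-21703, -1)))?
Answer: Rational(-52103553948232177, 1213356023385) ≈ -42942.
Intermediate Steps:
Add(Mul(-26644, Pow(Add(Mul(7014, Pow(7801, -1)), Mul(Add(-6341, Mul(-1, -3122)), Pow(11551, -1))), -1)), Mul(-46589, Pow(-21703, -1))) = Add(Mul(-26644, Pow(Add(Mul(7014, Rational(1, 7801)), Mul(Add(-6341, 3122), Rational(1, 11551))), -1)), Mul(-46589, Rational(-1, 21703))) = Add(Mul(-26644, Pow(Add(Rational(7014, 7801), Mul(-3219, Rational(1, 11551))), -1)), Rational(46589, 21703)) = Add(Mul(-26644, Pow(Add(Rational(7014, 7801), Rational(-3219, 11551)), -1)), Rational(46589, 21703)) = Add(Mul(-26644, Pow(Rational(55907295, 90109351), -1)), Rational(46589, 21703)) = Add(Mul(-26644, Rational(90109351, 55907295)), Rational(46589, 21703)) = Add(Rational(-2400873548044, 55907295), Rational(46589, 21703)) = Rational(-52103553948232177, 1213356023385)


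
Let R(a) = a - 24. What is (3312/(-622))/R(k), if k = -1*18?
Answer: 276/2177 ≈ 0.12678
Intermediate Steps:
k = -18
R(a) = -24 + a
(3312/(-622))/R(k) = (3312/(-622))/(-24 - 18) = (3312*(-1/622))/(-42) = -1656/311*(-1/42) = 276/2177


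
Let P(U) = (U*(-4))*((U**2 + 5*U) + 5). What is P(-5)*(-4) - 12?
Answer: -412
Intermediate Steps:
P(U) = -4*U*(5 + U**2 + 5*U) (P(U) = (-4*U)*(5 + U**2 + 5*U) = -4*U*(5 + U**2 + 5*U))
P(-5)*(-4) - 12 = -4*(-5)*(5 + (-5)**2 + 5*(-5))*(-4) - 12 = -4*(-5)*(5 + 25 - 25)*(-4) - 12 = -4*(-5)*5*(-4) - 12 = 100*(-4) - 12 = -400 - 12 = -412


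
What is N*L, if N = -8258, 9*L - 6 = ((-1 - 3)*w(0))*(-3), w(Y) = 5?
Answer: -181676/3 ≈ -60559.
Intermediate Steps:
L = 22/3 (L = ⅔ + (((-1 - 3)*5)*(-3))/9 = ⅔ + (-4*5*(-3))/9 = ⅔ + (-20*(-3))/9 = ⅔ + (⅑)*60 = ⅔ + 20/3 = 22/3 ≈ 7.3333)
N*L = -8258*22/3 = -181676/3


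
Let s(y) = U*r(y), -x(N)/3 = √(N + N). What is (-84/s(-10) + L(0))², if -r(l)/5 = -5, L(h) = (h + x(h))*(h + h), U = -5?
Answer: 7056/15625 ≈ 0.45158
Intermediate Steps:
x(N) = -3*√2*√N (x(N) = -3*√(N + N) = -3*√2*√N)
L(h) = 2*h*(h - 3*√2*√h) (L(h) = (h - 3*√2*√h)*(h + h) = (h - 3*√2*√h)*(2*h) = 2*h*(h - 3*√2*√h))
r(l) = 25 (r(l) = -5*(-5) = 25)
s(y) = -125 (s(y) = -5*25 = -125)
(-84/s(-10) + L(0))² = (-84/(-125) + (2*0² - 6*√2*0^(3/2)))² = (-84*(-1/125) + (2*0 - 6*√2*0))² = (84/125 + (0 + 0))² = (84/125 + 0)² = (84/125)² = 7056/15625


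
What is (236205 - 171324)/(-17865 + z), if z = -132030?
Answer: -7209/16655 ≈ -0.43284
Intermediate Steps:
(236205 - 171324)/(-17865 + z) = (236205 - 171324)/(-17865 - 132030) = 64881/(-149895) = 64881*(-1/149895) = -7209/16655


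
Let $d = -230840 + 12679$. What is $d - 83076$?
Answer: $-301237$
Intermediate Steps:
$d = -218161$
$d - 83076 = -218161 - 83076 = -301237$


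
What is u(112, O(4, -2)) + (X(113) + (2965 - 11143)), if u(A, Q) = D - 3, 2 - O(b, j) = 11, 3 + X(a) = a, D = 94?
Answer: -7977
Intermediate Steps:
X(a) = -3 + a
O(b, j) = -9 (O(b, j) = 2 - 1*11 = 2 - 11 = -9)
u(A, Q) = 91 (u(A, Q) = 94 - 3 = 91)
u(112, O(4, -2)) + (X(113) + (2965 - 11143)) = 91 + ((-3 + 113) + (2965 - 11143)) = 91 + (110 - 8178) = 91 - 8068 = -7977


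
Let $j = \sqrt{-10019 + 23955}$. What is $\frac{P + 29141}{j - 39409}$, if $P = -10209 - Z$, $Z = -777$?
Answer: $- \frac{776711981}{1553055345} - \frac{78836 \sqrt{871}}{1553055345} \approx -0.50162$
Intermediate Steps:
$j = 4 \sqrt{871}$ ($j = \sqrt{13936} = 4 \sqrt{871} \approx 118.05$)
$P = -9432$ ($P = -10209 - -777 = -10209 + 777 = -9432$)
$\frac{P + 29141}{j - 39409} = \frac{-9432 + 29141}{4 \sqrt{871} - 39409} = \frac{19709}{-39409 + 4 \sqrt{871}}$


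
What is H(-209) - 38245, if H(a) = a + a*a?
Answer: 5227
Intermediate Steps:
H(a) = a + a²
H(-209) - 38245 = -209*(1 - 209) - 38245 = -209*(-208) - 38245 = 43472 - 38245 = 5227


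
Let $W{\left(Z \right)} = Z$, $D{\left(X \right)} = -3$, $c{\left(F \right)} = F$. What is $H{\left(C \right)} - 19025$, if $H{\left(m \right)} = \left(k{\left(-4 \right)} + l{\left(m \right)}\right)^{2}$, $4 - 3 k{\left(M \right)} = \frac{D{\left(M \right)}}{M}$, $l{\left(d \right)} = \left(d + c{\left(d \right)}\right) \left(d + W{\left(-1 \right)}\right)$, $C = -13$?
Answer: $\frac{16453561}{144} \approx 1.1426 \cdot 10^{5}$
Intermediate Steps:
$l{\left(d \right)} = 2 d \left(-1 + d\right)$ ($l{\left(d \right)} = \left(d + d\right) \left(d - 1\right) = 2 d \left(-1 + d\right)$)
$k{\left(M \right)} = \frac{4}{3} + \frac{1}{M}$ ($k{\left(M \right)} = \frac{4}{3} - \frac{\left(-3\right) \frac{1}{M}}{3} = \frac{4}{3} + \frac{1}{M}$)
$H{\left(m \right)} = \left(\frac{13}{12} + 2 m \left(-1 + m\right)\right)^{2}$ ($H{\left(m \right)} = \left(\left(\frac{4}{3} + \frac{1}{-4}\right) + 2 m \left(-1 + m\right)\right)^{2} = \left(\left(\frac{4}{3} - \frac{1}{4}\right) + 2 m \left(-1 + m\right)\right)^{2} = \left(\frac{13}{12} + 2 m \left(-1 + m\right)\right)^{2}$)
$H{\left(C \right)} - 19025 = \frac{\left(13 - -312 + 24 \left(-13\right)^{2}\right)^{2}}{144} - 19025 = \frac{\left(13 + 312 + 24 \cdot 169\right)^{2}}{144} - 19025 = \frac{\left(13 + 312 + 4056\right)^{2}}{144} - 19025 = \frac{4381^{2}}{144} - 19025 = \frac{1}{144} \cdot 19193161 - 19025 = \frac{19193161}{144} - 19025 = \frac{16453561}{144}$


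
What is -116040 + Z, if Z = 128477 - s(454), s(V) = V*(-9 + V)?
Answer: -189593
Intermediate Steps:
Z = -73553 (Z = 128477 - 454*(-9 + 454) = 128477 - 454*445 = 128477 - 1*202030 = 128477 - 202030 = -73553)
-116040 + Z = -116040 - 73553 = -189593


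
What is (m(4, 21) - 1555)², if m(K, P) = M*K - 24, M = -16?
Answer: 2699449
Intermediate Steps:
m(K, P) = -24 - 16*K (m(K, P) = -16*K - 24 = -24 - 16*K)
(m(4, 21) - 1555)² = ((-24 - 16*4) - 1555)² = ((-24 - 64) - 1555)² = (-88 - 1555)² = (-1643)² = 2699449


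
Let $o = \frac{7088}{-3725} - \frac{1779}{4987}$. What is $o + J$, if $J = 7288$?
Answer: $\frac{135344103969}{18576575} \approx 7285.7$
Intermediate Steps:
$o = - \frac{41974631}{18576575}$ ($o = 7088 \left(- \frac{1}{3725}\right) - \frac{1779}{4987} = - \frac{7088}{3725} - \frac{1779}{4987} = - \frac{41974631}{18576575} \approx -2.2595$)
$o + J = - \frac{41974631}{18576575} + 7288 = \frac{135344103969}{18576575}$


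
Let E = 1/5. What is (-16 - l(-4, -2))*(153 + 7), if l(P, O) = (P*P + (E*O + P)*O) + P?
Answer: -5888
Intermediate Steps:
E = ⅕ ≈ 0.20000
l(P, O) = P + P² + O*(P + O/5) (l(P, O) = (P*P + (O/5 + P)*O) + P = (P² + (P + O/5)*O) + P = (P² + O*(P + O/5)) + P = P + P² + O*(P + O/5))
(-16 - l(-4, -2))*(153 + 7) = (-16 - (-4 + (-4)² + (⅕)*(-2)² - 2*(-4)))*(153 + 7) = (-16 - (-4 + 16 + (⅕)*4 + 8))*160 = (-16 - (-4 + 16 + ⅘ + 8))*160 = (-16 - 1*104/5)*160 = (-16 - 104/5)*160 = -184/5*160 = -5888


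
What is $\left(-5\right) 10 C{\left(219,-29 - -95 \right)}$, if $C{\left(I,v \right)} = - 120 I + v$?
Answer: $1310700$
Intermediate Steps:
$C{\left(I,v \right)} = v - 120 I$
$\left(-5\right) 10 C{\left(219,-29 - -95 \right)} = \left(-5\right) 10 \left(\left(-29 - -95\right) - 26280\right) = - 50 \left(\left(-29 + 95\right) - 26280\right) = - 50 \left(66 - 26280\right) = \left(-50\right) \left(-26214\right) = 1310700$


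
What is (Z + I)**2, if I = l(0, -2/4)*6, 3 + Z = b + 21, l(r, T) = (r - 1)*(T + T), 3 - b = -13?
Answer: 1600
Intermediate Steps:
b = 16 (b = 3 - 1*(-13) = 3 + 13 = 16)
l(r, T) = 2*T*(-1 + r) (l(r, T) = (-1 + r)*(2*T) = 2*T*(-1 + r))
Z = 34 (Z = -3 + (16 + 21) = -3 + 37 = 34)
I = 6 (I = (2*(-2/4)*(-1 + 0))*6 = (2*(-2*1/4)*(-1))*6 = (2*(-1/2)*(-1))*6 = 1*6 = 6)
(Z + I)**2 = (34 + 6)**2 = 40**2 = 1600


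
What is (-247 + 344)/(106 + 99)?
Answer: 97/205 ≈ 0.47317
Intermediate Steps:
(-247 + 344)/(106 + 99) = 97/205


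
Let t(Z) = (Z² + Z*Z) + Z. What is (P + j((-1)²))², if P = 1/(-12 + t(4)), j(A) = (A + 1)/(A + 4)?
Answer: 2809/14400 ≈ 0.19507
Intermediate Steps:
t(Z) = Z + 2*Z² (t(Z) = (Z² + Z²) + Z = 2*Z² + Z = Z + 2*Z²)
j(A) = (1 + A)/(4 + A)
P = 1/24 (P = 1/(-12 + 4*(1 + 2*4)) = 1/(-12 + 4*(1 + 8)) = 1/(-12 + 4*9) = 1/(-12 + 36) = 1/24 ≈ 0.041667)
(P + j((-1)²))² = (1/24 + (1 + (-1)²)/(4 + (-1)²))² = (1/24 + (1 + 1)/(4 + 1))² = (1/24 + 2/5)² = (1/24 + (⅕)*2)² = (1/24 + ⅖)² = (53/120)² = 2809/14400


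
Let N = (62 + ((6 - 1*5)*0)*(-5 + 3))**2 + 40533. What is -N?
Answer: -44377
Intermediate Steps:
N = 44377 (N = (62 + ((6 - 5)*0)*(-2))**2 + 40533 = (62 + (1*0)*(-2))**2 + 40533 = (62 + 0*(-2))**2 + 40533 = (62 + 0)**2 + 40533 = 62**2 + 40533 = 3844 + 40533 = 44377)
-N = -1*44377 = -44377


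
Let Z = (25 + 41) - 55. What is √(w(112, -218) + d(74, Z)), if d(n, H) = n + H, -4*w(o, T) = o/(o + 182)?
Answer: √37443/21 ≈ 9.2144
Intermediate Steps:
Z = 11 (Z = 66 - 55 = 11)
w(o, T) = -o/(4*(182 + o)) (w(o, T) = -o/(4*(o + 182)) = -o/(4*(182 + o)))
d(n, H) = H + n
√(w(112, -218) + d(74, Z)) = √(-1*112/(728 + 4*112) + (11 + 74)) = √(-1*112/(728 + 448) + 85) = √(-1*112/1176 + 85) = √(-1*112*1/1176 + 85) = √(-2/21 + 85) = √(1783/21) = √37443/21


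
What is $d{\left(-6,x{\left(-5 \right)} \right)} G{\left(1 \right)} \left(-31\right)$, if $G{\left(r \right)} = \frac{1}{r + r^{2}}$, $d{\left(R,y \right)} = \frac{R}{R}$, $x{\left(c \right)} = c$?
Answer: $- \frac{31}{2} \approx -15.5$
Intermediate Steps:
$d{\left(R,y \right)} = 1$
$d{\left(-6,x{\left(-5 \right)} \right)} G{\left(1 \right)} \left(-31\right) = 1 \frac{1}{1 \left(1 + 1\right)} \left(-31\right) = 1 \cdot 1 \cdot \frac{1}{2} \left(-31\right) = 1 \cdot \frac{1}{2} \left(-31\right) = \frac{1}{2} \left(-31\right) = - \frac{31}{2}$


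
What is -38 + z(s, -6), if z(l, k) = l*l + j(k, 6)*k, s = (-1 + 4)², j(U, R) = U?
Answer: 79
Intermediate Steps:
s = 9 (s = 3² = 9)
z(l, k) = k² + l² (z(l, k) = l*l + k*k = l² + k² = k² + l²)
-38 + z(s, -6) = -38 + ((-6)² + 9²) = -38 + (36 + 81) = -38 + 117 = 79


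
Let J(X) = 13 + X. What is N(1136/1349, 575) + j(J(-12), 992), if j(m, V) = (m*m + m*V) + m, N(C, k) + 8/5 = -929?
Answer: 317/5 ≈ 63.400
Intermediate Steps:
N(C, k) = -4653/5 (N(C, k) = -8/5 - 929 = -4653/5)
j(m, V) = m + m² + V*m (j(m, V) = (m² + V*m) + m = m + m² + V*m)
N(1136/1349, 575) + j(J(-12), 992) = -4653/5 + (13 - 12)*(1 + 992 + (13 - 12)) = -4653/5 + 1*(1 + 992 + 1) = -4653/5 + 1*994 = -4653/5 + 994 = 317/5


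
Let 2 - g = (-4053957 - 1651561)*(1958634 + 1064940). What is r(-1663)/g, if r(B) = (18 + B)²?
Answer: 2706025/17251055881334 ≈ 1.5686e-7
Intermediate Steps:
g = 17251055881334 (g = 2 - (-4053957 - 1651561)*(1958634 + 1064940) = 2 - (-5705518)*3023574 = 2 - 1*(-17251055881332) = 2 + 17251055881332 = 17251055881334)
r(-1663)/g = (18 - 1663)²/17251055881334 = (-1645)²*(1/17251055881334) = 2706025*(1/17251055881334) = 2706025/17251055881334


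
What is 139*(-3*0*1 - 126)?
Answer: -17514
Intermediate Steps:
139*(-3*0*1 - 126) = 139*(0*1 - 126) = 139*(0 - 126) = 139*(-126) = -17514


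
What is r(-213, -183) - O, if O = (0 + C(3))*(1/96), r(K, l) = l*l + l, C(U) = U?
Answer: 1065791/32 ≈ 33306.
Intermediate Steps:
r(K, l) = l + l² (r(K, l) = l² + l = l + l²)
O = 1/32 (O = (0 + 3)*(1/96) = 3*(1*(1/96)) = 3*(1/96) = 1/32 ≈ 0.031250)
r(-213, -183) - O = -183*(1 - 183) - 1*1/32 = -183*(-182) - 1/32 = 33306 - 1/32 = 1065791/32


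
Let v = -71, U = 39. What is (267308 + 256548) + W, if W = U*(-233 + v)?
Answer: 512000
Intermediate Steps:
W = -11856 (W = 39*(-233 - 71) = 39*(-304) = -11856)
(267308 + 256548) + W = (267308 + 256548) - 11856 = 523856 - 11856 = 512000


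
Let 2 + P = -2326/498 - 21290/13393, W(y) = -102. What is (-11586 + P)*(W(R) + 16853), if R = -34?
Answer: -647680768298935/3334857 ≈ -1.9422e+8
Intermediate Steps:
P = -27546983/3334857 (P = -2 + (-2326/498 - 21290/13393) = -2 + (-2326*1/498 - 21290*1/13393) = -2 + (-1163/249 - 21290/13393) = -2 - 20877269/3334857 = -27546983/3334857 ≈ -8.2603)
(-11586 + P)*(W(R) + 16853) = (-11586 - 27546983/3334857)*(-102 + 16853) = -38665200185/3334857*16751 = -647680768298935/3334857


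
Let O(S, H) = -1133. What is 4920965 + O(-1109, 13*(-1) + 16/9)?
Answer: 4919832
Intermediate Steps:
4920965 + O(-1109, 13*(-1) + 16/9) = 4920965 - 1133 = 4919832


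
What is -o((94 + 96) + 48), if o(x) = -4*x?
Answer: 952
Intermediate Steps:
-o((94 + 96) + 48) = -(-4)*((94 + 96) + 48) = -(-4)*(190 + 48) = -(-4)*238 = -1*(-952) = 952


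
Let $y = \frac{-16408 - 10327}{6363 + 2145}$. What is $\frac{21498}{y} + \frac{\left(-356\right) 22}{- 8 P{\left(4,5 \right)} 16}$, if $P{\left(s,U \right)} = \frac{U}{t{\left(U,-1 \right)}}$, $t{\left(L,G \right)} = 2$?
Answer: $- \frac{1458005159}{213880} \approx -6816.9$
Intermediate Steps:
$P{\left(s,U \right)} = \frac{U}{2}$
$y = - \frac{26735}{8508} \approx -3.1423$
$\frac{21498}{y} + \frac{\left(-356\right) 22}{- 8 P{\left(4,5 \right)} 16} = \frac{21498}{- \frac{26735}{8508}} + \frac{\left(-356\right) 22}{- 8 \cdot \frac{1}{2} \cdot 5 \cdot 16} = 21498 \left(- \frac{8508}{26735}\right) - \frac{7832}{\left(-8\right) \frac{5}{2} \cdot 16} = - \frac{182904984}{26735} - \frac{7832}{\left(-20\right) 16} = - \frac{182904984}{26735} - \frac{7832}{-320} = - \frac{182904984}{26735} - - \frac{979}{40} = - \frac{182904984}{26735} + \frac{979}{40} = - \frac{1458005159}{213880}$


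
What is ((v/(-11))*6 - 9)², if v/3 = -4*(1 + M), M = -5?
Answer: 149769/121 ≈ 1237.8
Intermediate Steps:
v = 48 (v = 3*(-4*(1 - 5)) = 3*(-4*(-4)) = 3*16 = 48)
((v/(-11))*6 - 9)² = ((48/(-11))*6 - 9)² = ((48*(-1/11))*6 - 9)² = (-48/11*6 - 9)² = (-288/11 - 9)² = (-387/11)² = 149769/121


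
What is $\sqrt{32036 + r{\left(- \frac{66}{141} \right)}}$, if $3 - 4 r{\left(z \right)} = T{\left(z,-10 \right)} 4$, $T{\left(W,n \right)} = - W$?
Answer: $\frac{\sqrt{283072587}}{94} \approx 178.99$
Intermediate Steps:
$r{\left(z \right)} = \frac{3}{4} + z$ ($r{\left(z \right)} = \frac{3}{4} - \frac{- z 4}{4} = \frac{3}{4} - \frac{\left(-4\right) z}{4} = \frac{3}{4} + z$)
$\sqrt{32036 + r{\left(- \frac{66}{141} \right)}} = \sqrt{32036 + \left(\frac{3}{4} - \frac{66}{141}\right)} = \sqrt{32036 + \left(\frac{3}{4} - \frac{22}{47}\right)} = \sqrt{32036 + \frac{53}{188}} = \sqrt{\frac{6022821}{188}} = \frac{\sqrt{283072587}}{94}$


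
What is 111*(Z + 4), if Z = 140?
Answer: 15984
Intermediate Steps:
111*(Z + 4) = 111*(140 + 4) = 111*144 = 15984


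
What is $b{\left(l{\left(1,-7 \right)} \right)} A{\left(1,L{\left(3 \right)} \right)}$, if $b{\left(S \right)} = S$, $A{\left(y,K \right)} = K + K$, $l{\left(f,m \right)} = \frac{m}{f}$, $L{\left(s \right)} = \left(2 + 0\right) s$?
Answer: $-84$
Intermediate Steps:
$L{\left(s \right)} = 2 s$
$A{\left(y,K \right)} = 2 K$
$b{\left(l{\left(1,-7 \right)} \right)} A{\left(1,L{\left(3 \right)} \right)} = - \frac{7}{1} \cdot 2 \cdot 2 \cdot 3 = \left(-7\right) 1 \cdot 2 \cdot 6 = \left(-7\right) 12 = -84$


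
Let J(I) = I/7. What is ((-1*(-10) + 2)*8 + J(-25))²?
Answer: 418609/49 ≈ 8543.0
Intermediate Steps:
J(I) = I/7 (J(I) = I*(⅐) = I/7)
((-1*(-10) + 2)*8 + J(-25))² = ((-1*(-10) + 2)*8 + (⅐)*(-25))² = ((10 + 2)*8 - 25/7)² = (12*8 - 25/7)² = (96 - 25/7)² = (647/7)² = 418609/49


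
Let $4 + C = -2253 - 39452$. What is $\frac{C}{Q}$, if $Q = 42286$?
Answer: $- \frac{41709}{42286} \approx -0.98635$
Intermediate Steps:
$C = -41709$ ($C = -4 - 41705 = -41709$)
$\frac{C}{Q} = - \frac{41709}{42286}$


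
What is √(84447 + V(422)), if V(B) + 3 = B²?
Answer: 8*√4102 ≈ 512.38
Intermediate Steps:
V(B) = -3 + B²
√(84447 + V(422)) = √(84447 + (-3 + 422²)) = √(84447 + (-3 + 178084)) = √(84447 + 178081) = √262528 = 8*√4102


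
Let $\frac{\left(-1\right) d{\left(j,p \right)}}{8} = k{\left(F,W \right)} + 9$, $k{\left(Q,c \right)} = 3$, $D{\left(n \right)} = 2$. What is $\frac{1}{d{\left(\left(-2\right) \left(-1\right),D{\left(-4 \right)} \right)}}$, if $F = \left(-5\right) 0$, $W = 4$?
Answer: $- \frac{1}{96} \approx -0.010417$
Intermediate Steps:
$F = 0$
$d{\left(j,p \right)} = -96$ ($d{\left(j,p \right)} = - 8 \left(3 + 9\right) = \left(-8\right) 12 = -96$)
$\frac{1}{d{\left(\left(-2\right) \left(-1\right),D{\left(-4 \right)} \right)}} = \frac{1}{-96} = - \frac{1}{96}$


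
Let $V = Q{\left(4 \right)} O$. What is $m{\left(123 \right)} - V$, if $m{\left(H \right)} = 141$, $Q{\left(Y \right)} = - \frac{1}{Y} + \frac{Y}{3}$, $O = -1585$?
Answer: $\frac{22297}{12} \approx 1858.1$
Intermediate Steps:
$Q{\left(Y \right)} = - \frac{1}{Y} + \frac{Y}{3}$ ($Q{\left(Y \right)} = - \frac{1}{Y} + Y \frac{1}{3} = - \frac{1}{Y} + \frac{Y}{3}$)
$V = - \frac{20605}{12}$ ($V = \left(- \frac{1}{4} + \frac{1}{3} \cdot 4\right) \left(-1585\right) = \left(\left(-1\right) \frac{1}{4} + \frac{4}{3}\right) \left(-1585\right) = \left(- \frac{1}{4} + \frac{4}{3}\right) \left(-1585\right) = \frac{13}{12} \left(-1585\right) = - \frac{20605}{12} \approx -1717.1$)
$m{\left(123 \right)} - V = 141 - - \frac{20605}{12} = 141 + \frac{20605}{12} = \frac{22297}{12}$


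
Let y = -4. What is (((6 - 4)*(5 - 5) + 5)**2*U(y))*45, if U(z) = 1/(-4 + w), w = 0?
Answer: -1125/4 ≈ -281.25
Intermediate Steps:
U(z) = -1/4 (U(z) = 1/(-4 + 0) = 1/(-4) = -1/4)
(((6 - 4)*(5 - 5) + 5)**2*U(y))*45 = (((6 - 4)*(5 - 5) + 5)**2*(-1/4))*45 = ((2*0 + 5)**2*(-1/4))*45 = ((0 + 5)**2*(-1/4))*45 = (5**2*(-1/4))*45 = (25*(-1/4))*45 = -25/4*45 = -1125/4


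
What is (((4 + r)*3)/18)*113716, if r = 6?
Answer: 568580/3 ≈ 1.8953e+5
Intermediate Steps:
(((4 + r)*3)/18)*113716 = (((4 + 6)*3)/18)*113716 = ((10*3)*(1/18))*113716 = (30*(1/18))*113716 = (5/3)*113716 = 568580/3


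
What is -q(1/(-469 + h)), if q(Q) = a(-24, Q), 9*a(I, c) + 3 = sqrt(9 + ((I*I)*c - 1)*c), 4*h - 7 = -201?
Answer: 1/3 - sqrt(13231)/345 ≈ -7.5606e-5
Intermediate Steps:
h = -97/2 (h = 7/4 + (1/4)*(-201) = 7/4 - 201/4 = -97/2 ≈ -48.500)
a(I, c) = -1/3 + sqrt(9 + c*(-1 + c*I**2))/9 (a(I, c) = -1/3 + sqrt(9 + ((I*I)*c - 1)*c)/9 = -1/3 + sqrt(9 + (I**2*c - 1)*c)/9 = -1/3 + sqrt(9 + (c*I**2 - 1)*c)/9 = -1/3 + sqrt(9 + (-1 + c*I**2)*c)/9 = -1/3 + sqrt(9 + c*(-1 + c*I**2))/9)
q(Q) = -1/3 + sqrt(9 - Q + 576*Q**2)/9 (q(Q) = -1/3 + sqrt(9 - Q + (-24)**2*Q**2)/9 = -1/3 + sqrt(9 - Q + 576*Q**2)/9)
-q(1/(-469 + h)) = -(-1/3 + sqrt(9 - 1/(-469 - 97/2) + 576*(1/(-469 - 97/2))**2)/9) = -(-1/3 + sqrt(9 - 1/(-1035/2) + 576*(1/(-1035/2))**2)/9) = -(-1/3 + sqrt(9 - 1*(-2/1035) + 576*(-2/1035)**2)/9) = -(-1/3 + sqrt(9 + 2/1035 + 576*(4/1071225))/9) = -(-1/3 + sqrt(9 + 2/1035 + 256/119025)/9) = -(-1/3 + sqrt(119079/13225)/9) = -(-1/3 + (3*sqrt(13231)/115)/9) = -(-1/3 + sqrt(13231)/345) = 1/3 - sqrt(13231)/345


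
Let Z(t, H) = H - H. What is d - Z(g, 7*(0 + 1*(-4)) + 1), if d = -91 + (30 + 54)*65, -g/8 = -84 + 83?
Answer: 5369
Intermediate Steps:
g = 8 (g = -8*(-84 + 83) = -8*(-1) = 8)
Z(t, H) = 0
d = 5369 (d = -91 + 84*65 = -91 + 5460 = 5369)
d - Z(g, 7*(0 + 1*(-4)) + 1) = 5369 - 1*0 = 5369 + 0 = 5369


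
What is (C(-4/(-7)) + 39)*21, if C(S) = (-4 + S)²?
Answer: 7461/7 ≈ 1065.9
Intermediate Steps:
(C(-4/(-7)) + 39)*21 = ((-4 - 4/(-7))² + 39)*21 = ((-4 - 4*(-⅐))² + 39)*21 = ((-4 + 4/7)² + 39)*21 = ((-24/7)² + 39)*21 = (576/49 + 39)*21 = (2487/49)*21 = 7461/7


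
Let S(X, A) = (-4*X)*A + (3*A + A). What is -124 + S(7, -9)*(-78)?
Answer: -16972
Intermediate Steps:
S(X, A) = 4*A - 4*A*X (S(X, A) = -4*A*X + 4*A = 4*A - 4*A*X)
-124 + S(7, -9)*(-78) = -124 + (4*(-9)*(1 - 1*7))*(-78) = -124 + (4*(-9)*(1 - 7))*(-78) = -124 + (4*(-9)*(-6))*(-78) = -124 + 216*(-78) = -124 - 16848 = -16972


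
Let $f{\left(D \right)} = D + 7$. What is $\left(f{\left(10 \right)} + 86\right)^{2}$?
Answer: $10609$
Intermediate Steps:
$f{\left(D \right)} = 7 + D$
$\left(f{\left(10 \right)} + 86\right)^{2} = \left(\left(7 + 10\right) + 86\right)^{2} = \left(17 + 86\right)^{2} = 103^{2} = 10609$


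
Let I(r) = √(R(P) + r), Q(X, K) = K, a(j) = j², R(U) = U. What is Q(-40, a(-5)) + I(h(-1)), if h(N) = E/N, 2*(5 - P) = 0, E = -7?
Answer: 25 + 2*√3 ≈ 28.464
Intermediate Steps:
P = 5 (P = 5 - ½*0 = 5 + 0 = 5)
h(N) = -7/N
I(r) = √(5 + r)
Q(-40, a(-5)) + I(h(-1)) = (-5)² + √(5 - 7/(-1)) = 25 + √(5 - 7*(-1)) = 25 + √(5 + 7) = 25 + √12 = 25 + 2*√3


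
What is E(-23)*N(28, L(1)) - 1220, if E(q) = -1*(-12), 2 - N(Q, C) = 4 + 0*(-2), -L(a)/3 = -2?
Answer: -1244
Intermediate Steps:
L(a) = 6 (L(a) = -3*(-2) = 6)
N(Q, C) = -2 (N(Q, C) = 2 - (4 + 0*(-2)) = 2 - (4 + 0) = 2 - 1*4 = 2 - 4 = -2)
E(q) = 12
E(-23)*N(28, L(1)) - 1220 = 12*(-2) - 1220 = -24 - 1220 = -1244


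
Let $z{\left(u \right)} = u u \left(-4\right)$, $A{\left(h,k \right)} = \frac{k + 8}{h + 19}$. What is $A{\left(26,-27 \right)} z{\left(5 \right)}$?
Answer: $\frac{380}{9} \approx 42.222$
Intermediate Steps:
$A{\left(h,k \right)} = \frac{8 + k}{19 + h}$
$z{\left(u \right)} = - 4 u^{2}$ ($z{\left(u \right)} = u^{2} \left(-4\right) = - 4 u^{2}$)
$A{\left(26,-27 \right)} z{\left(5 \right)} = \frac{8 - 27}{19 + 26} \left(- 4 \cdot 5^{2}\right) = \frac{1}{45} \left(-19\right) \left(\left(-4\right) 25\right) = \frac{1}{45} \left(-19\right) \left(-100\right) = \left(- \frac{19}{45}\right) \left(-100\right) = \frac{380}{9}$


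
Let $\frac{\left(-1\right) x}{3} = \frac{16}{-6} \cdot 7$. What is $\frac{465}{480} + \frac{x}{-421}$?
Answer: $\frac{11259}{13472} \approx 0.83573$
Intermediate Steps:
$x = 56$ ($x = - 3 \frac{16}{-6} \cdot 7 = - 3 \cdot 16 \left(- \frac{1}{6}\right) 7 = - 3 \left(\left(- \frac{8}{3}\right) 7\right) = \left(-3\right) \left(- \frac{56}{3}\right) = 56$)
$\frac{465}{480} + \frac{x}{-421} = \frac{465}{480} + \frac{56}{-421} = 465 \cdot \frac{1}{480} + 56 \left(- \frac{1}{421}\right) = \frac{31}{32} - \frac{56}{421} = \frac{11259}{13472}$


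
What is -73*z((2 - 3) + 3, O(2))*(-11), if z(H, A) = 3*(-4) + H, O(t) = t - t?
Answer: -8030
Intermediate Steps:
O(t) = 0
z(H, A) = -12 + H
-73*z((2 - 3) + 3, O(2))*(-11) = -73*(-12 + ((2 - 3) + 3))*(-11) = -73*(-12 + (-1 + 3))*(-11) = -73*(-12 + 2)*(-11) = -73*(-10)*(-11) = 730*(-11) = -8030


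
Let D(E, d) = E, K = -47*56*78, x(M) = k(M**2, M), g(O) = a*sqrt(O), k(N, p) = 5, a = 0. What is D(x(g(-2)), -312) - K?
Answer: 205301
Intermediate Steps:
g(O) = 0 (g(O) = 0*sqrt(O) = 0)
x(M) = 5
K = -205296 (K = -2632*78 = -205296)
D(x(g(-2)), -312) - K = 5 - 1*(-205296) = 5 + 205296 = 205301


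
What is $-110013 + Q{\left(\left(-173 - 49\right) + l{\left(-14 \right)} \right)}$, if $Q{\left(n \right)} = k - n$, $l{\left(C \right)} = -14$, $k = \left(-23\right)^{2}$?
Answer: $-109248$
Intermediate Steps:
$k = 529$
$Q{\left(n \right)} = 529 - n$
$-110013 + Q{\left(\left(-173 - 49\right) + l{\left(-14 \right)} \right)} = -110013 + \left(529 - \left(\left(-173 - 49\right) - 14\right)\right) = -110013 + \left(529 - \left(-222 - 14\right)\right) = -110013 + \left(529 - -236\right) = -110013 + \left(529 + 236\right) = -110013 + 765 = -109248$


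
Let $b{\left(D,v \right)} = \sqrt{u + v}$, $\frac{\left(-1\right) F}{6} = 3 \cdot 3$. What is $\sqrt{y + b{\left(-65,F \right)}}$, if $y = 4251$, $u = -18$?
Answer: $\sqrt{4251 + 6 i \sqrt{2}} \approx 65.2 + 0.0651 i$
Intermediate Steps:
$F = -54$ ($F = - 6 \cdot 3 \cdot 3 = \left(-6\right) 9 = -54$)
$b{\left(D,v \right)} = \sqrt{-18 + v}$
$\sqrt{y + b{\left(-65,F \right)}} = \sqrt{4251 + \sqrt{-18 - 54}} = \sqrt{4251 + \sqrt{-72}} = \sqrt{4251 + 6 i \sqrt{2}}$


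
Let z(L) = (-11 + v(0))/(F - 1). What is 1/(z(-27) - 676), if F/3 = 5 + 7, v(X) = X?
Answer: -35/23671 ≈ -0.0014786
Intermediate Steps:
F = 36 (F = 3*(5 + 7) = 3*12 = 36)
z(L) = -11/35 (z(L) = (-11 + 0)/(36 - 1) = -11/35)
1/(z(-27) - 676) = 1/(-11/35 - 676) = 1/(-23671/35) = -35/23671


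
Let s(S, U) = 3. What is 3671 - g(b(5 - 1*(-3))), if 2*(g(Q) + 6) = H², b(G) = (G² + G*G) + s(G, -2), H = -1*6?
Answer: 3659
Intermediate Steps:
H = -6
b(G) = 3 + 2*G² (b(G) = (G² + G*G) + 3 = (G² + G²) + 3 = 2*G² + 3 = 3 + 2*G²)
g(Q) = 12 (g(Q) = -6 + (½)*(-6)² = -6 + (½)*36 = -6 + 18 = 12)
3671 - g(b(5 - 1*(-3))) = 3671 - 1*12 = 3671 - 12 = 3659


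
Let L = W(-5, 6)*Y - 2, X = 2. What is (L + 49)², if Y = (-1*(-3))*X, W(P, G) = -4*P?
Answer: 27889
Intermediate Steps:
Y = 6 (Y = -1*(-3)*2 = 3*2 = 6)
L = 118 (L = -4*(-5)*6 - 2 = 20*6 - 2 = 120 - 2 = 118)
(L + 49)² = (118 + 49)² = 167² = 27889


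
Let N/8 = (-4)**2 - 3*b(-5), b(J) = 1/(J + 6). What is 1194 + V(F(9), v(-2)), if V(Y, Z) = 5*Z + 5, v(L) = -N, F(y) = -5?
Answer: 679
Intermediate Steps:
b(J) = 1/(6 + J)
N = 104 (N = 8*((-4)**2 - 3/(6 - 5)) = 8*(16 - 3/1) = 8*(16 - 3*1) = 8*(16 - 3) = 8*13 = 104)
v(L) = -104 (v(L) = -1*104 = -104)
V(Y, Z) = 5 + 5*Z
1194 + V(F(9), v(-2)) = 1194 + (5 + 5*(-104)) = 1194 + (5 - 520) = 1194 - 515 = 679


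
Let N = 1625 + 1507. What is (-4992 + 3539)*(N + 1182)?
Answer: -6268242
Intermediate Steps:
N = 3132
(-4992 + 3539)*(N + 1182) = (-4992 + 3539)*(3132 + 1182) = -1453*4314 = -6268242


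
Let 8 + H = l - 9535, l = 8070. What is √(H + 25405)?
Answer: 2*√5983 ≈ 154.70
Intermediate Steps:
H = -1473 (H = -8 + (8070 - 9535) = -8 - 1465 = -1473)
√(H + 25405) = √(-1473 + 25405) = √23932 = 2*√5983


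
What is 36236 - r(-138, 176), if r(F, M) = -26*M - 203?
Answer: 41015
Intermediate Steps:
r(F, M) = -203 - 26*M
36236 - r(-138, 176) = 36236 - (-203 - 26*176) = 36236 - (-203 - 4576) = 36236 - 1*(-4779) = 36236 + 4779 = 41015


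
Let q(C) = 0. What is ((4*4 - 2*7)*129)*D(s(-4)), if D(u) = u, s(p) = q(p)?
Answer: 0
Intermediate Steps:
s(p) = 0
((4*4 - 2*7)*129)*D(s(-4)) = ((4*4 - 2*7)*129)*0 = ((16 - 14)*129)*0 = (2*129)*0 = 258*0 = 0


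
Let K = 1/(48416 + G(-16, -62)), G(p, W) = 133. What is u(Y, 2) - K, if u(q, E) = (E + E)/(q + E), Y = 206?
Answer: 48497/2524548 ≈ 0.019210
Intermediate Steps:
u(q, E) = 2*E/(E + q) (u(q, E) = (2*E)/(E + q) = 2*E/(E + q))
K = 1/48549 (K = 1/(48416 + 133) = 1/48549 ≈ 2.0598e-5)
u(Y, 2) - K = 2*2/(2 + 206) - 1*1/48549 = 2*2/208 - 1/48549 = 2*2*(1/208) - 1/48549 = 1/52 - 1/48549 = 48497/2524548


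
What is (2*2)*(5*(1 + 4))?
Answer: 100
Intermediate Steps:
(2*2)*(5*(1 + 4)) = 4*(5*5) = 4*25 = 100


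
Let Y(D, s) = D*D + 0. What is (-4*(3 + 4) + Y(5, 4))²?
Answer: 9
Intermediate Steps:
Y(D, s) = D² (Y(D, s) = D² + 0 = D²)
(-4*(3 + 4) + Y(5, 4))² = (-4*(3 + 4) + 5²)² = (-4*7 + 25)² = (-28 + 25)² = (-3)² = 9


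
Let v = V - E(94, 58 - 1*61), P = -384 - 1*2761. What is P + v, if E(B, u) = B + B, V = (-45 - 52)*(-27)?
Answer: -714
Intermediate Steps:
V = 2619 (V = -97*(-27) = 2619)
E(B, u) = 2*B
P = -3145 (P = -384 - 2761 = -3145)
v = 2431 (v = 2619 - 2*94 = 2619 - 1*188 = 2619 - 188 = 2431)
P + v = -3145 + 2431 = -714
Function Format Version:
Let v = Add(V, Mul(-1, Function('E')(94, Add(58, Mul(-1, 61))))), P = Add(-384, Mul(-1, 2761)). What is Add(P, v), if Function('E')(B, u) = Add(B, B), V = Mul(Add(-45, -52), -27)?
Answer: -714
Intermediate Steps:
V = 2619 (V = Mul(-97, -27) = 2619)
Function('E')(B, u) = Mul(2, B)
P = -3145 (P = Add(-384, -2761) = -3145)
v = 2431 (v = Add(2619, Mul(-1, Mul(2, 94))) = Add(2619, Mul(-1, 188)) = Add(2619, -188) = 2431)
Add(P, v) = Add(-3145, 2431) = -714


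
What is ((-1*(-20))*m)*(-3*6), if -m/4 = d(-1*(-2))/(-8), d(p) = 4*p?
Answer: -1440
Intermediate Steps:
m = 4 (m = -4*4*(-1*(-2))/(-8) = -4*4*2*(-1)/8 = -32*(-1)/8 = -4*(-1) = 4)
((-1*(-20))*m)*(-3*6) = (-1*(-20)*4)*(-3*6) = (20*4)*(-18) = 80*(-18) = -1440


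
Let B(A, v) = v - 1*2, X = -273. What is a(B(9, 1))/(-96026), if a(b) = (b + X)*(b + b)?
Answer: -274/48013 ≈ -0.0057068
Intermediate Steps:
B(A, v) = -2 + v (B(A, v) = v - 2 = -2 + v)
a(b) = 2*b*(-273 + b) (a(b) = (b - 273)*(b + b) = (-273 + b)*(2*b) = 2*b*(-273 + b))
a(B(9, 1))/(-96026) = (2*(-2 + 1)*(-273 + (-2 + 1)))/(-96026) = (2*(-1)*(-273 - 1))*(-1/96026) = (2*(-1)*(-274))*(-1/96026) = 548*(-1/96026) = -274/48013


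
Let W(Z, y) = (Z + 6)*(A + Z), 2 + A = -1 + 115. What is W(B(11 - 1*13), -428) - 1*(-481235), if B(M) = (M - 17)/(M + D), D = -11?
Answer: 81471790/169 ≈ 4.8208e+5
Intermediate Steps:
A = 112 (A = -2 + (-1 + 115) = -2 + 114 = 112)
B(M) = (-17 + M)/(-11 + M) (B(M) = (M - 17)/(M - 11) = (-17 + M)/(-11 + M))
W(Z, y) = (6 + Z)*(112 + Z) (W(Z, y) = (Z + 6)*(112 + Z) = (6 + Z)*(112 + Z))
W(B(11 - 1*13), -428) - 1*(-481235) = (672 + ((-17 + (11 - 1*13))/(-11 + (11 - 1*13)))² + 118*((-17 + (11 - 1*13))/(-11 + (11 - 1*13)))) - 1*(-481235) = (672 + ((-17 + (11 - 13))/(-11 + (11 - 13)))² + 118*((-17 + (11 - 13))/(-11 + (11 - 13)))) + 481235 = (672 + ((-17 - 2)/(-11 - 2))² + 118*((-17 - 2)/(-11 - 2))) + 481235 = (672 + (-19/(-13))² + 118*(-19/(-13))) + 481235 = (672 + (-1/13*(-19))² + 118*(-1/13*(-19))) + 481235 = (672 + (19/13)² + 118*(19/13)) + 481235 = (672 + 361/169 + 2242/13) + 481235 = 143075/169 + 481235 = 81471790/169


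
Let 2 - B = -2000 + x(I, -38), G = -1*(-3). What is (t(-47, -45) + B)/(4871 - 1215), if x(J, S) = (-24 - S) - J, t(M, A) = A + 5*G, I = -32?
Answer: 963/1828 ≈ 0.52680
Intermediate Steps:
G = 3
t(M, A) = 15 + A (t(M, A) = A + 5*3 = A + 15 = 15 + A)
x(J, S) = -24 - J - S
B = 1956 (B = 2 - (-2000 + (-24 - 1*(-32) - 1*(-38))) = 2 - (-2000 + (-24 + 32 + 38)) = 2 - (-2000 + 46) = 2 - 1*(-1954) = 2 + 1954 = 1956)
(t(-47, -45) + B)/(4871 - 1215) = ((15 - 45) + 1956)/(4871 - 1215) = (-30 + 1956)/3656 = 1926*(1/3656) = 963/1828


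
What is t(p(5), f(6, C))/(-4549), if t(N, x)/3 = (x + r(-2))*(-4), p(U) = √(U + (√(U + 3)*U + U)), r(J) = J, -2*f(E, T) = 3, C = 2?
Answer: -42/4549 ≈ -0.0092328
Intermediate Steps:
f(E, T) = -3/2 (f(E, T) = -½*3 = -3/2)
p(U) = √(2*U + U*√(3 + U)) (p(U) = √(U + (√(3 + U)*U + U)) = √(U + (U*√(3 + U) + U)) = √(U + (U + U*√(3 + U))) = √(2*U + U*√(3 + U)))
t(N, x) = 24 - 12*x (t(N, x) = 3*((x - 2)*(-4)) = 3*((-2 + x)*(-4)) = 3*(8 - 4*x) = 24 - 12*x)
t(p(5), f(6, C))/(-4549) = (24 - 12*(-3/2))/(-4549) = (24 + 18)*(-1/4549) = 42*(-1/4549) = -42/4549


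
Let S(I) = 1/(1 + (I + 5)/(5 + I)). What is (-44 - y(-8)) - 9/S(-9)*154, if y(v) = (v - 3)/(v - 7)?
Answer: -42251/15 ≈ -2816.7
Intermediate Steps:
y(v) = (-3 + v)/(-7 + v)
S(I) = ½ (S(I) = 1/(1 + (5 + I)/(5 + I)) = 1/(1 + 1) = 1/2 = ½)
(-44 - y(-8)) - 9/S(-9)*154 = (-44 - (-3 - 8)/(-7 - 8)) - 9/½*154 = (-44 - (-11)/(-15)) - 9*2*154 = (-44 - (-1)*(-11)/15) - 18*154 = (-44 - 1*11/15) - 2772 = (-44 - 11/15) - 2772 = -671/15 - 2772 = -42251/15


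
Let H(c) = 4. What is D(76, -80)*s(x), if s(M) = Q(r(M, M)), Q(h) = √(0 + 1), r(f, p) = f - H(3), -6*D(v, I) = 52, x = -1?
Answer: -26/3 ≈ -8.6667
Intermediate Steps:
D(v, I) = -26/3 (D(v, I) = -⅙*52 = -26/3)
r(f, p) = -4 + f (r(f, p) = f - 1*4 = f - 4 = -4 + f)
Q(h) = 1 (Q(h) = √1 = 1)
s(M) = 1
D(76, -80)*s(x) = -26/3*1 = -26/3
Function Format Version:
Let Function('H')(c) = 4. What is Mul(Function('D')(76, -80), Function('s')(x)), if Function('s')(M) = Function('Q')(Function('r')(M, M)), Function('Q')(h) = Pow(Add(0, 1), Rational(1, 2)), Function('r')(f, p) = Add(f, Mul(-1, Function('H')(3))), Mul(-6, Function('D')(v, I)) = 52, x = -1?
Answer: Rational(-26, 3) ≈ -8.6667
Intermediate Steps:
Function('D')(v, I) = Rational(-26, 3) (Function('D')(v, I) = Mul(Rational(-1, 6), 52) = Rational(-26, 3))
Function('r')(f, p) = Add(-4, f) (Function('r')(f, p) = Add(f, Mul(-1, 4)) = Add(f, -4) = Add(-4, f))
Function('Q')(h) = 1 (Function('Q')(h) = Pow(1, Rational(1, 2)) = 1)
Function('s')(M) = 1
Mul(Function('D')(76, -80), Function('s')(x)) = Mul(Rational(-26, 3), 1) = Rational(-26, 3)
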